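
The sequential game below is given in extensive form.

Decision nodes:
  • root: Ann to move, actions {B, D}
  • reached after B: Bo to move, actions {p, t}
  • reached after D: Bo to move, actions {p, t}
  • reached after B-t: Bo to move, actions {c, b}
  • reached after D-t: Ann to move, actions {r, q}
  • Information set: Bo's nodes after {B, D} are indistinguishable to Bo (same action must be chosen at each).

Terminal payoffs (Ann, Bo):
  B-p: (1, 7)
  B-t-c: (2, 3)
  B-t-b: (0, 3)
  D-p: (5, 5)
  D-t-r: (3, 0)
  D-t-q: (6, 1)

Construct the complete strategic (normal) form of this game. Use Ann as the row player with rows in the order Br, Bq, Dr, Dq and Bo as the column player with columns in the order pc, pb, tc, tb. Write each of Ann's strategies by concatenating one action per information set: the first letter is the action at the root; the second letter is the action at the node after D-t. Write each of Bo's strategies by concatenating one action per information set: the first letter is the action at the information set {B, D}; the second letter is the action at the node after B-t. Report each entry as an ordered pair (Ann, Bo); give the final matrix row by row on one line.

Br: (1,7) (1,7) (2,3) (0,3) | Bq: (1,7) (1,7) (2,3) (0,3) | Dr: (5,5) (5,5) (3,0) (3,0) | Dq: (5,5) (5,5) (6,1) (6,1)

           pc       pb       tc       tb
  Br    (1,7)    (1,7)    (2,3)    (0,3)
  Bq    (1,7)    (1,7)    (2,3)    (0,3)
  Dr    (5,5)    (5,5)    (3,0)    (3,0)
  Dq    (5,5)    (5,5)    (6,1)    (6,1)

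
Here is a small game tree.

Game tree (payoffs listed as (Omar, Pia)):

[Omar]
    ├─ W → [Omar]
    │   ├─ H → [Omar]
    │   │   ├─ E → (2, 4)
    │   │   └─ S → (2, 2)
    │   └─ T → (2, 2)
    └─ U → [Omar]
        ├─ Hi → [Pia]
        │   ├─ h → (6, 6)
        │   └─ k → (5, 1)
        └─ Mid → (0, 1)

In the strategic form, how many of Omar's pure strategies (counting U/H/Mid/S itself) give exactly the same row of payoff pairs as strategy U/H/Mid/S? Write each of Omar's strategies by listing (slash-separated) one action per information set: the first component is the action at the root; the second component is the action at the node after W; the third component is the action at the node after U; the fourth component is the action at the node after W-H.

Row for U/H/Mid/S (columns h, k): (0,1) (0,1).
Under U/H/Mid/S, Omar's choice at the node after W and at the node after W-H can never be reached regardless of what Pia does, so varying those choices leaves every outcome unchanged.
Holding the reachable choices fixed and varying the unreachable ones freely already gives 2 × 2 = 4 equivalent strategies.
No other strategy reproduces this row, so those 4 are the full class: U/H/Mid/E, U/H/Mid/S, U/T/Mid/E, U/T/Mid/S.

4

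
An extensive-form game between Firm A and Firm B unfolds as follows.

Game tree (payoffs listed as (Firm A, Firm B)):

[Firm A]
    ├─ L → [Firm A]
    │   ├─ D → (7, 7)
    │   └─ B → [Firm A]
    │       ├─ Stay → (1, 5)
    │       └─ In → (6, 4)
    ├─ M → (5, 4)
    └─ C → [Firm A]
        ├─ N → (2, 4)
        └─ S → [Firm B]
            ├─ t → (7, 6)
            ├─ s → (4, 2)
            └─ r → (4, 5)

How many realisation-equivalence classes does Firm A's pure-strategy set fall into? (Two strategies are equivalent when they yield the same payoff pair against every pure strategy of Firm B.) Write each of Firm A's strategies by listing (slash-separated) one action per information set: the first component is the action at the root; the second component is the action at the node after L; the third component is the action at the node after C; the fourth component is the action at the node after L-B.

6

Firm A has 24 pure strategies: L/D/N/Stay, L/D/N/In, L/D/S/Stay, L/D/S/In, L/B/N/Stay, L/B/N/In, L/B/S/Stay, L/B/S/In, M/D/N/Stay, M/D/N/In, M/D/S/Stay, M/D/S/In, M/B/N/Stay, M/B/N/In, M/B/S/Stay, M/B/S/In, C/D/N/Stay, C/D/N/In, C/D/S/Stay, C/D/S/In, C/B/N/Stay, C/B/N/In, C/B/S/Stay, C/B/S/In. Columns: t, s, r.
{L/D/N/Stay, L/D/N/In, L/D/S/Stay, L/D/S/In} → row (7,7) (7,7) (7,7)
{L/B/N/Stay, L/B/S/Stay} → row (1,5) (1,5) (1,5)
{L/B/N/In, L/B/S/In} → row (6,4) (6,4) (6,4)
{M/D/N/Stay, M/D/N/In, M/D/S/Stay, M/D/S/In, M/B/N/Stay, M/B/N/In, M/B/S/Stay, M/B/S/In} → row (5,4) (5,4) (5,4)
{C/D/N/Stay, C/D/N/In, C/B/N/Stay, C/B/N/In} → row (2,4) (2,4) (2,4)
{C/D/S/Stay, C/D/S/In, C/B/S/Stay, C/B/S/In} → row (7,6) (4,2) (4,5)
That's 6 distinct rows out of 24 strategies.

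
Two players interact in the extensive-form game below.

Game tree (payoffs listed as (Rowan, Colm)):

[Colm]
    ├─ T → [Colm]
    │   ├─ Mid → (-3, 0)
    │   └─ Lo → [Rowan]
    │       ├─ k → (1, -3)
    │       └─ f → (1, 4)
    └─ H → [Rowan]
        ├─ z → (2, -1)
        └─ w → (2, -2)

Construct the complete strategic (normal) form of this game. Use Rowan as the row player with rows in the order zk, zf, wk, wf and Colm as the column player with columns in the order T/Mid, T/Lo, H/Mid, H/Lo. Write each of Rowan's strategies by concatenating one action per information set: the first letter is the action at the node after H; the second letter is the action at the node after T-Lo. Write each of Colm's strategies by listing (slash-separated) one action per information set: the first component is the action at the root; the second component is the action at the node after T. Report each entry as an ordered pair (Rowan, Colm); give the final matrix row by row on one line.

zk: (-3,0) (1,-3) (2,-1) (2,-1) | zf: (-3,0) (1,4) (2,-1) (2,-1) | wk: (-3,0) (1,-3) (2,-2) (2,-2) | wf: (-3,0) (1,4) (2,-2) (2,-2)

Row zk: T/Mid→(-3,0), T/Lo→(1,-3), H/Mid→(2,-1), H/Lo→(2,-1)
Row zf: T/Mid→(-3,0), T/Lo→(1,4), H/Mid→(2,-1), H/Lo→(2,-1)
Row wk: T/Mid→(-3,0), T/Lo→(1,-3), H/Mid→(2,-2), H/Lo→(2,-2)
Row wf: T/Mid→(-3,0), T/Lo→(1,4), H/Mid→(2,-2), H/Lo→(2,-2)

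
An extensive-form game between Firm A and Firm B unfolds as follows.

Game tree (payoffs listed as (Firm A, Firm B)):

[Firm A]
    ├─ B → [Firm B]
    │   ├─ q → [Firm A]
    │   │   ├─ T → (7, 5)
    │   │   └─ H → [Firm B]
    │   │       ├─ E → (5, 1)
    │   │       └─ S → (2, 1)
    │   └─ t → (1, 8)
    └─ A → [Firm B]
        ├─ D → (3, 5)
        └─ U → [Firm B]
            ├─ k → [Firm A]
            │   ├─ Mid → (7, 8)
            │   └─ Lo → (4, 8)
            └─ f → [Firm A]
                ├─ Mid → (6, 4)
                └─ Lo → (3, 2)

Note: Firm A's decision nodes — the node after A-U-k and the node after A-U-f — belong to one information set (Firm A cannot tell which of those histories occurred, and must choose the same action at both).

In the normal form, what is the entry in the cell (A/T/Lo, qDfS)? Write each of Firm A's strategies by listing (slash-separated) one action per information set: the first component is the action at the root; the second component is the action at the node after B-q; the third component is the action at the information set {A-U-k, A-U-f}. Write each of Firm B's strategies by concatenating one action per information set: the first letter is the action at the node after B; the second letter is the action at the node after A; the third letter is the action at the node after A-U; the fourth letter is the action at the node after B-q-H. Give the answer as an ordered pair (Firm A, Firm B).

(3, 5)

Trace the play path from the root:
  Firm A plays A
  Firm B plays D at [A]
→ terminal payoff (3, 5).
(Firm A's choice at the node after B-q is never reached on this path, so it doesn't affect the outcome.)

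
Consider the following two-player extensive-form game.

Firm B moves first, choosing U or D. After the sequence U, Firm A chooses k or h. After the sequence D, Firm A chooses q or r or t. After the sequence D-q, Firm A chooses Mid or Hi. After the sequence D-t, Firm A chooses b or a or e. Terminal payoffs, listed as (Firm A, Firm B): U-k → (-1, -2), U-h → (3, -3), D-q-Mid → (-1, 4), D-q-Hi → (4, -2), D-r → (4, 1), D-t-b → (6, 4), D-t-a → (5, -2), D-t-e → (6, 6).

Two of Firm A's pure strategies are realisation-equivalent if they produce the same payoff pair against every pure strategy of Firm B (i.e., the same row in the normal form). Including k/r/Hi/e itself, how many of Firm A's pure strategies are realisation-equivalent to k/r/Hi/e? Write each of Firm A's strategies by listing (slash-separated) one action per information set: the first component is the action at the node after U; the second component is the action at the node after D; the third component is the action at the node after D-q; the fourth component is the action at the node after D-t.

Row for k/r/Hi/e (columns U, D): (-1,-2) (4,1).
Under k/r/Hi/e, Firm A's choice at the node after D-q and at the node after D-t can never be reached regardless of what Firm B does, so varying those choices leaves every outcome unchanged.
Holding the reachable choices fixed and varying the unreachable ones freely already gives 2 × 3 = 6 equivalent strategies.
No other strategy reproduces this row, so those 6 are the full class: k/r/Mid/b, k/r/Mid/a, k/r/Mid/e, k/r/Hi/b, k/r/Hi/a, k/r/Hi/e.

6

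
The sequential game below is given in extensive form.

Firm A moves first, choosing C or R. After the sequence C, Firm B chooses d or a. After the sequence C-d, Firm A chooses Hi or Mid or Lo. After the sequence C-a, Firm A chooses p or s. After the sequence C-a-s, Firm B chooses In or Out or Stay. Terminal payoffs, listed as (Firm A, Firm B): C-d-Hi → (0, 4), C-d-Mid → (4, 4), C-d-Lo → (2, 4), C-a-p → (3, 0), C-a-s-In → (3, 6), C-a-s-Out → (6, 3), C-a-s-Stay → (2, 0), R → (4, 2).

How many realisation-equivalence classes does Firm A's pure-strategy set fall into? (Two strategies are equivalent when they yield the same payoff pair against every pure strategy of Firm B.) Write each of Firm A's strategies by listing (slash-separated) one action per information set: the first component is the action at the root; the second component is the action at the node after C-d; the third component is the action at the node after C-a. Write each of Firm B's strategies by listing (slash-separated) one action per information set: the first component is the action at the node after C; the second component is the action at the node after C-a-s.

Firm A has 12 pure strategies: C/Hi/p, C/Hi/s, C/Mid/p, C/Mid/s, C/Lo/p, C/Lo/s, R/Hi/p, R/Hi/s, R/Mid/p, R/Mid/s, R/Lo/p, R/Lo/s. Columns: d/In, d/Out, d/Stay, a/In, a/Out, a/Stay.
{C/Hi/p} → row (0,4) (0,4) (0,4) (3,0) (3,0) (3,0)
{C/Hi/s} → row (0,4) (0,4) (0,4) (3,6) (6,3) (2,0)
{C/Mid/p} → row (4,4) (4,4) (4,4) (3,0) (3,0) (3,0)
{C/Mid/s} → row (4,4) (4,4) (4,4) (3,6) (6,3) (2,0)
{C/Lo/p} → row (2,4) (2,4) (2,4) (3,0) (3,0) (3,0)
{C/Lo/s} → row (2,4) (2,4) (2,4) (3,6) (6,3) (2,0)
{R/Hi/p, R/Hi/s, R/Mid/p, R/Mid/s, R/Lo/p, R/Lo/s} → row (4,2) (4,2) (4,2) (4,2) (4,2) (4,2)
That's 7 distinct rows out of 12 strategies.

7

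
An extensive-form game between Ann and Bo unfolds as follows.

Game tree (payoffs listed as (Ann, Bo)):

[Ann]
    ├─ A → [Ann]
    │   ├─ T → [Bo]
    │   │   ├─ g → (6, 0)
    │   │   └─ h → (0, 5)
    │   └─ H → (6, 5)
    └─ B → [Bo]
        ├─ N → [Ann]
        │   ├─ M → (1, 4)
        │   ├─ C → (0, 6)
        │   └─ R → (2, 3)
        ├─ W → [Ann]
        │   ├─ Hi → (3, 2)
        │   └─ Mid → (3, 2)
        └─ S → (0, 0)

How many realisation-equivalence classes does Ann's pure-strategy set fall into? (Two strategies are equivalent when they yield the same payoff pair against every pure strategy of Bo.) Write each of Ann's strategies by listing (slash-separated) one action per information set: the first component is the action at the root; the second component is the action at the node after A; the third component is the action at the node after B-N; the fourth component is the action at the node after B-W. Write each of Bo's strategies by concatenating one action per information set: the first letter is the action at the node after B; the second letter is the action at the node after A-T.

5

Ann has 24 pure strategies: A/T/M/Hi, A/T/M/Mid, A/T/C/Hi, A/T/C/Mid, A/T/R/Hi, A/T/R/Mid, A/H/M/Hi, A/H/M/Mid, A/H/C/Hi, A/H/C/Mid, A/H/R/Hi, A/H/R/Mid, B/T/M/Hi, B/T/M/Mid, B/T/C/Hi, B/T/C/Mid, B/T/R/Hi, B/T/R/Mid, B/H/M/Hi, B/H/M/Mid, B/H/C/Hi, B/H/C/Mid, B/H/R/Hi, B/H/R/Mid. Columns: Ng, Nh, Wg, Wh, Sg, Sh.
{A/T/M/Hi, A/T/M/Mid, A/T/C/Hi, A/T/C/Mid, A/T/R/Hi, A/T/R/Mid} → row (6,0) (0,5) (6,0) (0,5) (6,0) (0,5)
{A/H/M/Hi, A/H/M/Mid, A/H/C/Hi, A/H/C/Mid, A/H/R/Hi, A/H/R/Mid} → row (6,5) (6,5) (6,5) (6,5) (6,5) (6,5)
{B/T/M/Hi, B/T/M/Mid, B/H/M/Hi, B/H/M/Mid} → row (1,4) (1,4) (3,2) (3,2) (0,0) (0,0)
{B/T/C/Hi, B/T/C/Mid, B/H/C/Hi, B/H/C/Mid} → row (0,6) (0,6) (3,2) (3,2) (0,0) (0,0)
{B/T/R/Hi, B/T/R/Mid, B/H/R/Hi, B/H/R/Mid} → row (2,3) (2,3) (3,2) (3,2) (0,0) (0,0)
That's 5 distinct rows out of 24 strategies.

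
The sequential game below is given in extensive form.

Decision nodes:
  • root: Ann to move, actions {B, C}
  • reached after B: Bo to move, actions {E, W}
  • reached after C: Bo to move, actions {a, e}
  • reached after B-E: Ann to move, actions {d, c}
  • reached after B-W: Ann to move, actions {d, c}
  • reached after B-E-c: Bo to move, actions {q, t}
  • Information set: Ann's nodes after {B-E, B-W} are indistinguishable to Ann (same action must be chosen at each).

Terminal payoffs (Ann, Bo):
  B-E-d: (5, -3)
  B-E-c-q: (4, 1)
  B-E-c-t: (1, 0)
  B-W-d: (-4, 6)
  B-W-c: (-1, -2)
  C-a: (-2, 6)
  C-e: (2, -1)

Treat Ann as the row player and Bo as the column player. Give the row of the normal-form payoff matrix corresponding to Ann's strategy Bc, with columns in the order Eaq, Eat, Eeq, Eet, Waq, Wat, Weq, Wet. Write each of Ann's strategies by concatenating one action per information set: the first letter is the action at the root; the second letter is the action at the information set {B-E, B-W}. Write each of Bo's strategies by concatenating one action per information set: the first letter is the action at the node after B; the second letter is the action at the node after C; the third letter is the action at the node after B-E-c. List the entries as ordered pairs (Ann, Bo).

(4,1) (1,0) (4,1) (1,0) (-1,-2) (-1,-2) (-1,-2) (-1,-2)

vs Eaq: Ann plays B → Bo plays E at [B] → Ann plays c at [B-E] → Bo plays q at [B-E-c] → (4, 1)
vs Eat: Ann plays B → Bo plays E at [B] → Ann plays c at [B-E] → Bo plays t at [B-E-c] → (1, 0)
vs Eeq: Ann plays B → Bo plays E at [B] → Ann plays c at [B-E] → Bo plays q at [B-E-c] → (4, 1)
vs Eet: Ann plays B → Bo plays E at [B] → Ann plays c at [B-E] → Bo plays t at [B-E-c] → (1, 0)
vs Waq: Ann plays B → Bo plays W at [B] → Ann plays c at [B-W] → (-1, -2)
vs Wat: Ann plays B → Bo plays W at [B] → Ann plays c at [B-W] → (-1, -2)
vs Weq: Ann plays B → Bo plays W at [B] → Ann plays c at [B-W] → (-1, -2)
vs Wet: Ann plays B → Bo plays W at [B] → Ann plays c at [B-W] → (-1, -2)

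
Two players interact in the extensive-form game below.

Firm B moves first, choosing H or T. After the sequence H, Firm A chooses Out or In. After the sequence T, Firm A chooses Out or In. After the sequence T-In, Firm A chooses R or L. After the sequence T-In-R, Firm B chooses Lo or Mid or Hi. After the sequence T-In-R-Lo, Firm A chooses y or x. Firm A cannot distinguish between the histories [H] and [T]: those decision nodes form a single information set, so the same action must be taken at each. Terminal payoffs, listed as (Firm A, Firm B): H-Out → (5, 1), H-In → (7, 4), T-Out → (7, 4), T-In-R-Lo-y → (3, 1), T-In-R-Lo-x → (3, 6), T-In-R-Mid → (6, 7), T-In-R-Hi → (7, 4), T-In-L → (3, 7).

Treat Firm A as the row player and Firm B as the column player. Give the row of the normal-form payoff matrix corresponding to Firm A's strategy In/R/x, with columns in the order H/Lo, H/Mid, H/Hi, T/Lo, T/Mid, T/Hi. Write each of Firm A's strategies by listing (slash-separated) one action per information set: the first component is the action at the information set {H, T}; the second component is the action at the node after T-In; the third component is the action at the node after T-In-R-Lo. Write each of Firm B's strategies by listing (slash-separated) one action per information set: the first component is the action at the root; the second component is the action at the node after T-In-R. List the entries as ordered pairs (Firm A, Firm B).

(7,4) (7,4) (7,4) (3,6) (6,7) (7,4)

vs H/Lo: Firm B plays H → Firm A plays In at [H] → (7, 4)
vs H/Mid: Firm B plays H → Firm A plays In at [H] → (7, 4)
vs H/Hi: Firm B plays H → Firm A plays In at [H] → (7, 4)
vs T/Lo: Firm B plays T → Firm A plays In at [T] → Firm A plays R at [T-In] → Firm B plays Lo at [T-In-R] → Firm A plays x at [T-In-R-Lo] → (3, 6)
vs T/Mid: Firm B plays T → Firm A plays In at [T] → Firm A plays R at [T-In] → Firm B plays Mid at [T-In-R] → (6, 7)
vs T/Hi: Firm B plays T → Firm A plays In at [T] → Firm A plays R at [T-In] → Firm B plays Hi at [T-In-R] → (7, 4)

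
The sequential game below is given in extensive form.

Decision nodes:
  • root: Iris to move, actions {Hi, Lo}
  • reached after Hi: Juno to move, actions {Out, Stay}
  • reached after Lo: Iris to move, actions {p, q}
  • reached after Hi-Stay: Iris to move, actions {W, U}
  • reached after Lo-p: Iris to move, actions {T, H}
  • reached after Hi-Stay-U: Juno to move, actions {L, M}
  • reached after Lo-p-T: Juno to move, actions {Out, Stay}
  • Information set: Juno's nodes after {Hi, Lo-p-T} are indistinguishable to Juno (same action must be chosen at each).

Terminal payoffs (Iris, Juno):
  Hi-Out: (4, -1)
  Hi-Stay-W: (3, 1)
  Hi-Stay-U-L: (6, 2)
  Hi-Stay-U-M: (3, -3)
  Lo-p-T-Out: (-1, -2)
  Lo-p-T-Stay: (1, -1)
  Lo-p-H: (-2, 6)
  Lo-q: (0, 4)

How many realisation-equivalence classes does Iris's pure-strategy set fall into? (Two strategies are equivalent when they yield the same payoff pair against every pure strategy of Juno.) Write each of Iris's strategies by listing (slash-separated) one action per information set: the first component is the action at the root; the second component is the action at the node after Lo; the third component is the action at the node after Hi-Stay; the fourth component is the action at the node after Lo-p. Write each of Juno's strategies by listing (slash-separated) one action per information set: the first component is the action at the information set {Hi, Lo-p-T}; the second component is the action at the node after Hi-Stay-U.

5

Iris has 16 pure strategies: Hi/p/W/T, Hi/p/W/H, Hi/p/U/T, Hi/p/U/H, Hi/q/W/T, Hi/q/W/H, Hi/q/U/T, Hi/q/U/H, Lo/p/W/T, Lo/p/W/H, Lo/p/U/T, Lo/p/U/H, Lo/q/W/T, Lo/q/W/H, Lo/q/U/T, Lo/q/U/H. Columns: Out/L, Out/M, Stay/L, Stay/M.
{Hi/p/W/T, Hi/p/W/H, Hi/q/W/T, Hi/q/W/H} → row (4,-1) (4,-1) (3,1) (3,1)
{Hi/p/U/T, Hi/p/U/H, Hi/q/U/T, Hi/q/U/H} → row (4,-1) (4,-1) (6,2) (3,-3)
{Lo/p/W/T, Lo/p/U/T} → row (-1,-2) (-1,-2) (1,-1) (1,-1)
{Lo/p/W/H, Lo/p/U/H} → row (-2,6) (-2,6) (-2,6) (-2,6)
{Lo/q/W/T, Lo/q/W/H, Lo/q/U/T, Lo/q/U/H} → row (0,4) (0,4) (0,4) (0,4)
That's 5 distinct rows out of 16 strategies.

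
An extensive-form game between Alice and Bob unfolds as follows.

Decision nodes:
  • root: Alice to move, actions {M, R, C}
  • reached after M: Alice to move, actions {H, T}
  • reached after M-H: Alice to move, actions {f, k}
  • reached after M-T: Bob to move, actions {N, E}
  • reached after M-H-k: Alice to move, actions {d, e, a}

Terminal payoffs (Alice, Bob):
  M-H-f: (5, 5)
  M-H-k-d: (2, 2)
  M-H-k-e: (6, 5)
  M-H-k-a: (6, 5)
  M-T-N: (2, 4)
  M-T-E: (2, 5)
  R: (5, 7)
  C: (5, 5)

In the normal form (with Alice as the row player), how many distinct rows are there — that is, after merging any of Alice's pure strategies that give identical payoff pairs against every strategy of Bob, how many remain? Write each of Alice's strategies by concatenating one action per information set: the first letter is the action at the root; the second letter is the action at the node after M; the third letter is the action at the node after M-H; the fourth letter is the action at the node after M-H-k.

Alice has 36 pure strategies: MHfd, MHfe, MHfa, MHkd, MHke, MHka, MTfd, MTfe, MTfa, MTkd, MTke, MTka, RHfd, RHfe, RHfa, RHkd, RHke, RHka, RTfd, RTfe, RTfa, RTkd, RTke, RTka, CHfd, CHfe, CHfa, CHkd, CHke, CHka, CTfd, CTfe, CTfa, CTkd, CTke, CTka. Columns: N, E.
{MHfd, MHfe, MHfa, CHfd, CHfe, CHfa, CHkd, CHke, CHka, CTfd, CTfe, CTfa, CTkd, CTke, CTka} → row (5,5) (5,5)
{MHkd} → row (2,2) (2,2)
{MHke, MHka} → row (6,5) (6,5)
{MTfd, MTfe, MTfa, MTkd, MTke, MTka} → row (2,4) (2,5)
{RHfd, RHfe, RHfa, RHkd, RHke, RHka, RTfd, RTfe, RTfa, RTkd, RTke, RTka} → row (5,7) (5,7)
That's 5 distinct rows out of 36 strategies.

5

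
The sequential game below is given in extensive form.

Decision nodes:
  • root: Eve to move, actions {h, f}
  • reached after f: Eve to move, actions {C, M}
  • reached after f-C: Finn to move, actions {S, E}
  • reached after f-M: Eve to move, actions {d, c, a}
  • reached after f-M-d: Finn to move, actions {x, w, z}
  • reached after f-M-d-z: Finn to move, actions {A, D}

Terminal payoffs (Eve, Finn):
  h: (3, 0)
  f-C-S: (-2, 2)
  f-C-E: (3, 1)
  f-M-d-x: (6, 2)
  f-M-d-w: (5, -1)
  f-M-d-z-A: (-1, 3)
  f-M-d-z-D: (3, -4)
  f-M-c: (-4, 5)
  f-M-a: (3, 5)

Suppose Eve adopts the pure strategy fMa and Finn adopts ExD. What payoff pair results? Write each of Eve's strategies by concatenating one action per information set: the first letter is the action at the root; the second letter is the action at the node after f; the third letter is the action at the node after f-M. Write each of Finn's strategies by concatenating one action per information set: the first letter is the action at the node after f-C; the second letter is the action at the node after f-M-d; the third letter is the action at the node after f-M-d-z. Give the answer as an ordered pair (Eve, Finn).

Trace the play path from the root:
  Eve plays f
  Eve plays M at [f]
  Eve plays a at [f-M]
→ terminal payoff (3, 5).
(Finn's choice at the node after f-C is never reached on this path, so it doesn't affect the outcome.)

(3, 5)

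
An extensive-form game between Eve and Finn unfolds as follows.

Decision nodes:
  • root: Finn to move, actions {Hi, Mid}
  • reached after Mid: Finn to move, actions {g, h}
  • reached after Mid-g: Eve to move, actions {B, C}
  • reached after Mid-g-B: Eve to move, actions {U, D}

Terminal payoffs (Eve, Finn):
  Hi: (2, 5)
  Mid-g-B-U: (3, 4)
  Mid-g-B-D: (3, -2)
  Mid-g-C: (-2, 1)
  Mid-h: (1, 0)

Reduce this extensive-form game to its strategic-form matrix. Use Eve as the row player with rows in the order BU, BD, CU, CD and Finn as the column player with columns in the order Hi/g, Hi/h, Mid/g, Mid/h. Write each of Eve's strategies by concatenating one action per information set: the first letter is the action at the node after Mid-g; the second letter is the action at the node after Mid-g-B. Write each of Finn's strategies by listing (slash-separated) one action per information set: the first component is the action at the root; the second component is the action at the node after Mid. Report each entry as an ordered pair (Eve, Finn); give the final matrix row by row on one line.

BU: (2,5) (2,5) (3,4) (1,0) | BD: (2,5) (2,5) (3,-2) (1,0) | CU: (2,5) (2,5) (-2,1) (1,0) | CD: (2,5) (2,5) (-2,1) (1,0)

         Hi/g     Hi/h    Mid/g    Mid/h
  BU    (2,5)    (2,5)    (3,4)    (1,0)
  BD    (2,5)    (2,5)   (3,-2)    (1,0)
  CU    (2,5)    (2,5)   (-2,1)    (1,0)
  CD    (2,5)    (2,5)   (-2,1)    (1,0)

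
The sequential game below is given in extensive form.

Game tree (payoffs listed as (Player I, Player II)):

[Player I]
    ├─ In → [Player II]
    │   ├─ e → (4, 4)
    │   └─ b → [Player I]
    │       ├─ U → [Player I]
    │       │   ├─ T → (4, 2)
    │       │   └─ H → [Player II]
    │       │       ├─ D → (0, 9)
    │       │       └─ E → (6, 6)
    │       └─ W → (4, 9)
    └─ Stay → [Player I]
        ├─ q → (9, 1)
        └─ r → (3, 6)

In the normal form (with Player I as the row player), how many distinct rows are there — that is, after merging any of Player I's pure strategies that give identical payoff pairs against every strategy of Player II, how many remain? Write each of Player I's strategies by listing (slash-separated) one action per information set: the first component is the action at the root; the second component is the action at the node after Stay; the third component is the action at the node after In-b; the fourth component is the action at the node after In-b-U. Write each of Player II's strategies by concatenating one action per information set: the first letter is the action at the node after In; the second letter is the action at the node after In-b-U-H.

Player I has 16 pure strategies: In/q/U/T, In/q/U/H, In/q/W/T, In/q/W/H, In/r/U/T, In/r/U/H, In/r/W/T, In/r/W/H, Stay/q/U/T, Stay/q/U/H, Stay/q/W/T, Stay/q/W/H, Stay/r/U/T, Stay/r/U/H, Stay/r/W/T, Stay/r/W/H. Columns: eD, eE, bD, bE.
{In/q/U/T, In/r/U/T} → row (4,4) (4,4) (4,2) (4,2)
{In/q/U/H, In/r/U/H} → row (4,4) (4,4) (0,9) (6,6)
{In/q/W/T, In/q/W/H, In/r/W/T, In/r/W/H} → row (4,4) (4,4) (4,9) (4,9)
{Stay/q/U/T, Stay/q/U/H, Stay/q/W/T, Stay/q/W/H} → row (9,1) (9,1) (9,1) (9,1)
{Stay/r/U/T, Stay/r/U/H, Stay/r/W/T, Stay/r/W/H} → row (3,6) (3,6) (3,6) (3,6)
That's 5 distinct rows out of 16 strategies.

5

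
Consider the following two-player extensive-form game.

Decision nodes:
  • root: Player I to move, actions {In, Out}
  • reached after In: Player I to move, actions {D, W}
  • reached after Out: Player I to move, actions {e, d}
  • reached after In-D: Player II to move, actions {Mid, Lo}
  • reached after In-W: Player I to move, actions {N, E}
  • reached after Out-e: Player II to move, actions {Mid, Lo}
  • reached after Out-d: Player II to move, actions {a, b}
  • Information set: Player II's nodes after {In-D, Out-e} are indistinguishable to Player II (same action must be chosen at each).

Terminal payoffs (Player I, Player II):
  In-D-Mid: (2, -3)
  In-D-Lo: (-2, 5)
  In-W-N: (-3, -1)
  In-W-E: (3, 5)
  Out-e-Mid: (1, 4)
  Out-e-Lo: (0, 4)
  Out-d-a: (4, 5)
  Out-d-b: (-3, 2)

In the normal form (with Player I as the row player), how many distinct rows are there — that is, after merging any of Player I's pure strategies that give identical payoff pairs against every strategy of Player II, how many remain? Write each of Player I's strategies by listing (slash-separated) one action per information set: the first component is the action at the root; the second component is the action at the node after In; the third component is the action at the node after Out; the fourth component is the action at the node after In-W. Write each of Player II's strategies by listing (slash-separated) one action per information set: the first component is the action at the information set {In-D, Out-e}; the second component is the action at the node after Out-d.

5

Player I has 16 pure strategies: In/D/e/N, In/D/e/E, In/D/d/N, In/D/d/E, In/W/e/N, In/W/e/E, In/W/d/N, In/W/d/E, Out/D/e/N, Out/D/e/E, Out/D/d/N, Out/D/d/E, Out/W/e/N, Out/W/e/E, Out/W/d/N, Out/W/d/E. Columns: Mid/a, Mid/b, Lo/a, Lo/b.
{In/D/e/N, In/D/e/E, In/D/d/N, In/D/d/E} → row (2,-3) (2,-3) (-2,5) (-2,5)
{In/W/e/N, In/W/d/N} → row (-3,-1) (-3,-1) (-3,-1) (-3,-1)
{In/W/e/E, In/W/d/E} → row (3,5) (3,5) (3,5) (3,5)
{Out/D/e/N, Out/D/e/E, Out/W/e/N, Out/W/e/E} → row (1,4) (1,4) (0,4) (0,4)
{Out/D/d/N, Out/D/d/E, Out/W/d/N, Out/W/d/E} → row (4,5) (-3,2) (4,5) (-3,2)
That's 5 distinct rows out of 16 strategies.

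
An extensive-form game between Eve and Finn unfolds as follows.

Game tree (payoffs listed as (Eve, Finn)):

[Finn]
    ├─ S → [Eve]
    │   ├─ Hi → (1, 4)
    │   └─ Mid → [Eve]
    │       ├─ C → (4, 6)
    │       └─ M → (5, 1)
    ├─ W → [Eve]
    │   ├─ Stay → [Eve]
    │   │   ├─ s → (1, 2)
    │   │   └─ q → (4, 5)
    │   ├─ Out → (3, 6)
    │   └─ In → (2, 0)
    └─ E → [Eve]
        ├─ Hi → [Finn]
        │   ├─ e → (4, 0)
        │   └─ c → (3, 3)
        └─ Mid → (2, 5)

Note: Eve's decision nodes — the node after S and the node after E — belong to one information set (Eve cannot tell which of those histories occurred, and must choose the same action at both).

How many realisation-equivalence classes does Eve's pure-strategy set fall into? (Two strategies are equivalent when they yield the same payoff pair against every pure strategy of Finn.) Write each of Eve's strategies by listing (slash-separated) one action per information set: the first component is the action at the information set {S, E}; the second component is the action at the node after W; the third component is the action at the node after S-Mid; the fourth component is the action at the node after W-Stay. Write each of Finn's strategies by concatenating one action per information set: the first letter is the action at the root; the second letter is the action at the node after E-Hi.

Eve has 24 pure strategies: Hi/Stay/C/s, Hi/Stay/C/q, Hi/Stay/M/s, Hi/Stay/M/q, Hi/Out/C/s, Hi/Out/C/q, Hi/Out/M/s, Hi/Out/M/q, Hi/In/C/s, Hi/In/C/q, Hi/In/M/s, Hi/In/M/q, Mid/Stay/C/s, Mid/Stay/C/q, Mid/Stay/M/s, Mid/Stay/M/q, Mid/Out/C/s, Mid/Out/C/q, Mid/Out/M/s, Mid/Out/M/q, Mid/In/C/s, Mid/In/C/q, Mid/In/M/s, Mid/In/M/q. Columns: Se, Sc, We, Wc, Ee, Ec.
{Hi/Stay/C/s, Hi/Stay/M/s} → row (1,4) (1,4) (1,2) (1,2) (4,0) (3,3)
{Hi/Stay/C/q, Hi/Stay/M/q} → row (1,4) (1,4) (4,5) (4,5) (4,0) (3,3)
{Hi/Out/C/s, Hi/Out/C/q, Hi/Out/M/s, Hi/Out/M/q} → row (1,4) (1,4) (3,6) (3,6) (4,0) (3,3)
{Hi/In/C/s, Hi/In/C/q, Hi/In/M/s, Hi/In/M/q} → row (1,4) (1,4) (2,0) (2,0) (4,0) (3,3)
{Mid/Stay/C/s} → row (4,6) (4,6) (1,2) (1,2) (2,5) (2,5)
{Mid/Stay/C/q} → row (4,6) (4,6) (4,5) (4,5) (2,5) (2,5)
{Mid/Stay/M/s} → row (5,1) (5,1) (1,2) (1,2) (2,5) (2,5)
{Mid/Stay/M/q} → row (5,1) (5,1) (4,5) (4,5) (2,5) (2,5)
{Mid/Out/C/s, Mid/Out/C/q} → row (4,6) (4,6) (3,6) (3,6) (2,5) (2,5)
{Mid/Out/M/s, Mid/Out/M/q} → row (5,1) (5,1) (3,6) (3,6) (2,5) (2,5)
{Mid/In/C/s, Mid/In/C/q} → row (4,6) (4,6) (2,0) (2,0) (2,5) (2,5)
{Mid/In/M/s, Mid/In/M/q} → row (5,1) (5,1) (2,0) (2,0) (2,5) (2,5)
That's 12 distinct rows out of 24 strategies.

12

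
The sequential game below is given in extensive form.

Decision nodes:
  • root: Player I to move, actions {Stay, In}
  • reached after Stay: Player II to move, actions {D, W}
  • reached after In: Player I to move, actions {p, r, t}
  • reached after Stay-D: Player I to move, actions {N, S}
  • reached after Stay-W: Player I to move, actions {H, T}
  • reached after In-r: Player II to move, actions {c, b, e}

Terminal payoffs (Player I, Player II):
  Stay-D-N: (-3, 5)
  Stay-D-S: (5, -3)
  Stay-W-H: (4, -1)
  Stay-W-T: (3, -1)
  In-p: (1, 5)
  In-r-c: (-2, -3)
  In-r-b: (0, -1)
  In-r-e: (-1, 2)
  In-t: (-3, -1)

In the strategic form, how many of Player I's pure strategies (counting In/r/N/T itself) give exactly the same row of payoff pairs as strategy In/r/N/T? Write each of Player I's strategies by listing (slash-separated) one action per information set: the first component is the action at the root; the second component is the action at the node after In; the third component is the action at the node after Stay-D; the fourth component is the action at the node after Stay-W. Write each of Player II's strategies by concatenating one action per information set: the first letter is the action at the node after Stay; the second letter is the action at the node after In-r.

4

Row for In/r/N/T (columns Dc, Db, De, Wc, Wb, We): (-2,-3) (0,-1) (-1,2) (-2,-3) (0,-1) (-1,2).
Under In/r/N/T, Player I's choice at the node after Stay-D and at the node after Stay-W can never be reached regardless of what Player II does, so varying those choices leaves every outcome unchanged.
Holding the reachable choices fixed and varying the unreachable ones freely already gives 2 × 2 = 4 equivalent strategies.
No other strategy reproduces this row, so those 4 are the full class: In/r/N/H, In/r/N/T, In/r/S/H, In/r/S/T.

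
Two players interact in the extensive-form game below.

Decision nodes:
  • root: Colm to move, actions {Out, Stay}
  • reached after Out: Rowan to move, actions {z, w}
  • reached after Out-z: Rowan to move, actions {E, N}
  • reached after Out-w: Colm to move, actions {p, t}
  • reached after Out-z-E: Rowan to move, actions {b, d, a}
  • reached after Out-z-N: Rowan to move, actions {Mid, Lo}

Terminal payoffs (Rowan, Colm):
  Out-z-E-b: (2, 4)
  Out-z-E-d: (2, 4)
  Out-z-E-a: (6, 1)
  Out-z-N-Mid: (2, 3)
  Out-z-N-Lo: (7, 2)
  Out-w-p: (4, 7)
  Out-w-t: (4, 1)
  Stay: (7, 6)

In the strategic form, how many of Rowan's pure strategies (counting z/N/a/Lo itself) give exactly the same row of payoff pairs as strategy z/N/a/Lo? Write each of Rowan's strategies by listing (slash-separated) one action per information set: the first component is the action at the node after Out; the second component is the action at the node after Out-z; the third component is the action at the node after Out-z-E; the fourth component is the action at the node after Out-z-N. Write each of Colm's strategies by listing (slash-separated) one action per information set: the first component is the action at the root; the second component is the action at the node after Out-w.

3

Row for z/N/a/Lo (columns Out/p, Out/t, Stay/p, Stay/t): (7,2) (7,2) (7,6) (7,6).
Under z/N/a/Lo, Rowan's choice at the node after Out-z-E can never be reached regardless of what Colm does, so varying those choices leaves every outcome unchanged.
Holding the reachable choices fixed and varying the unreachable one freely already gives 3 equivalent strategies.
No other strategy reproduces this row, so those 3 are the full class: z/N/b/Lo, z/N/d/Lo, z/N/a/Lo.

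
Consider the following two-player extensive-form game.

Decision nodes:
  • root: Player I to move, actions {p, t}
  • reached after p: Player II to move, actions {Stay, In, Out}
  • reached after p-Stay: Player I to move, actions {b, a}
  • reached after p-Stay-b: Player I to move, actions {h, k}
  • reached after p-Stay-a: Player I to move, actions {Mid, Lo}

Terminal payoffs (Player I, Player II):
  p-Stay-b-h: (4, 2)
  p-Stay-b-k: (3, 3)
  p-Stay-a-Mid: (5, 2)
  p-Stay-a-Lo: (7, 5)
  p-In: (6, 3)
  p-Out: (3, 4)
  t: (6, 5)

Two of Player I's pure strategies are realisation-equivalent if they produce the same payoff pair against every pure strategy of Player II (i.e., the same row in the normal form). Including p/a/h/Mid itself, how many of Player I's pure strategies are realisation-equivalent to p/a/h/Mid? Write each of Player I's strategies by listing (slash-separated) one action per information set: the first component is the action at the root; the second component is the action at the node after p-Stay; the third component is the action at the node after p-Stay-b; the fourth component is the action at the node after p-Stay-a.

2

Row for p/a/h/Mid (columns Stay, In, Out): (5,2) (6,3) (3,4).
Under p/a/h/Mid, Player I's choice at the node after p-Stay-b can never be reached regardless of what Player II does, so varying those choices leaves every outcome unchanged.
Holding the reachable choices fixed and varying the unreachable one freely already gives 2 equivalent strategies.
No other strategy reproduces this row, so those 2 are the full class: p/a/h/Mid, p/a/k/Mid.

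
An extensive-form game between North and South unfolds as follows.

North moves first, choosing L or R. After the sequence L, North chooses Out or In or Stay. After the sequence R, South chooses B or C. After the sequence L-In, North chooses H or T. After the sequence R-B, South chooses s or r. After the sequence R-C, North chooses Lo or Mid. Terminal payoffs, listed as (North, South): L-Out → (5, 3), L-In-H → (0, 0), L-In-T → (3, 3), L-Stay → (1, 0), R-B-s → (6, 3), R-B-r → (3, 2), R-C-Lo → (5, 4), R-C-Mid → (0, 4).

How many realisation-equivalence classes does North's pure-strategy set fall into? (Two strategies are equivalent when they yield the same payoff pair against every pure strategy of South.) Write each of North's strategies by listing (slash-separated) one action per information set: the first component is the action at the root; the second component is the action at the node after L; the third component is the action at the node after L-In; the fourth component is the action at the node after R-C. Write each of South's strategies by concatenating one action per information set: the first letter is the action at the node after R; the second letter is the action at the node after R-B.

North has 24 pure strategies: L/Out/H/Lo, L/Out/H/Mid, L/Out/T/Lo, L/Out/T/Mid, L/In/H/Lo, L/In/H/Mid, L/In/T/Lo, L/In/T/Mid, L/Stay/H/Lo, L/Stay/H/Mid, L/Stay/T/Lo, L/Stay/T/Mid, R/Out/H/Lo, R/Out/H/Mid, R/Out/T/Lo, R/Out/T/Mid, R/In/H/Lo, R/In/H/Mid, R/In/T/Lo, R/In/T/Mid, R/Stay/H/Lo, R/Stay/H/Mid, R/Stay/T/Lo, R/Stay/T/Mid. Columns: Bs, Br, Cs, Cr.
{L/Out/H/Lo, L/Out/H/Mid, L/Out/T/Lo, L/Out/T/Mid} → row (5,3) (5,3) (5,3) (5,3)
{L/In/H/Lo, L/In/H/Mid} → row (0,0) (0,0) (0,0) (0,0)
{L/In/T/Lo, L/In/T/Mid} → row (3,3) (3,3) (3,3) (3,3)
{L/Stay/H/Lo, L/Stay/H/Mid, L/Stay/T/Lo, L/Stay/T/Mid} → row (1,0) (1,0) (1,0) (1,0)
{R/Out/H/Lo, R/Out/T/Lo, R/In/H/Lo, R/In/T/Lo, R/Stay/H/Lo, R/Stay/T/Lo} → row (6,3) (3,2) (5,4) (5,4)
{R/Out/H/Mid, R/Out/T/Mid, R/In/H/Mid, R/In/T/Mid, R/Stay/H/Mid, R/Stay/T/Mid} → row (6,3) (3,2) (0,4) (0,4)
That's 6 distinct rows out of 24 strategies.

6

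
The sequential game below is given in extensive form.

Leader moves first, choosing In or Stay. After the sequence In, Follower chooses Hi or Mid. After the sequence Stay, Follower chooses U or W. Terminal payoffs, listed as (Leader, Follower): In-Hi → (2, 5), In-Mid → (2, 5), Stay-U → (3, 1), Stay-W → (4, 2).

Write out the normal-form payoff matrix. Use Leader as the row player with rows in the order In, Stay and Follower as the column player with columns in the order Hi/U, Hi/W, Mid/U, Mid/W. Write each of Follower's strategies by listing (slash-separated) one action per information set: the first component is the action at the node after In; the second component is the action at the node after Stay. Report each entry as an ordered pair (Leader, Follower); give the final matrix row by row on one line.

In: (2,5) (2,5) (2,5) (2,5) | Stay: (3,1) (4,2) (3,1) (4,2)

Row In: Hi/U→(2,5), Hi/W→(2,5), Mid/U→(2,5), Mid/W→(2,5)
Row Stay: Hi/U→(3,1), Hi/W→(4,2), Mid/U→(3,1), Mid/W→(4,2)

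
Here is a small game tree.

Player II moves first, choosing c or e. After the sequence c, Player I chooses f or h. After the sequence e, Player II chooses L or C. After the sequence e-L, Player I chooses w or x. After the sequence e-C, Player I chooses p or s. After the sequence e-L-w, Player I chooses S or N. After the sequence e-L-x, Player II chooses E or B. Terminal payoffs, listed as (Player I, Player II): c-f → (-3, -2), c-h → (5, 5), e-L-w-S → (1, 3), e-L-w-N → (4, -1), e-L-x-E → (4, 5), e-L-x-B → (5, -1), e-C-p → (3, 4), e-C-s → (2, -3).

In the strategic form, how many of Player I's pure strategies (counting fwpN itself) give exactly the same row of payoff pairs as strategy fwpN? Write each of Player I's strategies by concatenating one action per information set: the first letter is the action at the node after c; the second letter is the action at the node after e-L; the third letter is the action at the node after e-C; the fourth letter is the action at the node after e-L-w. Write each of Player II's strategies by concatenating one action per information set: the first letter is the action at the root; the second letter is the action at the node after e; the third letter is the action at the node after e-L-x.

Row for fwpN (columns cLE, cLB, cCE, cCB, eLE, eLB, eCE, eCB): (-3,-2) (-3,-2) (-3,-2) (-3,-2) (4,-1) (4,-1) (3,4) (3,4).
Every one of Player I's information sets is on the play path for some reply by Player II when Player I follows fwpN.
Changing the action at any of them therefore changes at least one column, so only fwpN itself gives this row.

1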